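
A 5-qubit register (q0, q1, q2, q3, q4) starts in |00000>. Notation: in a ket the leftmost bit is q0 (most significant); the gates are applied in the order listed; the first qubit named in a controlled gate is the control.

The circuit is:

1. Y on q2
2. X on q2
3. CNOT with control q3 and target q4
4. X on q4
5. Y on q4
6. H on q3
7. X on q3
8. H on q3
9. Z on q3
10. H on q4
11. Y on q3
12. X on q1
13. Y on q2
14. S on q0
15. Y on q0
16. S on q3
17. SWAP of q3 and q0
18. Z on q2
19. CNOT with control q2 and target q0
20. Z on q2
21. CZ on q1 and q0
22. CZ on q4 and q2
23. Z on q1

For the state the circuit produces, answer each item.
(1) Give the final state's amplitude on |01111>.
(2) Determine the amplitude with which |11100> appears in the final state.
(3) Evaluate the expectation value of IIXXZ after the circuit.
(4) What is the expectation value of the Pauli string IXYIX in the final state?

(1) |01111> carries amplitude sqrt(2)/2 in the final state. Key observation: steps 6-9 multiply out to the identity, so the circuit reduces to the remaining gates.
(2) The amplitude on |11100> is 0.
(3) In the final state, IIXXZ has expectation 0.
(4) In the final state, IXYIX has expectation 0.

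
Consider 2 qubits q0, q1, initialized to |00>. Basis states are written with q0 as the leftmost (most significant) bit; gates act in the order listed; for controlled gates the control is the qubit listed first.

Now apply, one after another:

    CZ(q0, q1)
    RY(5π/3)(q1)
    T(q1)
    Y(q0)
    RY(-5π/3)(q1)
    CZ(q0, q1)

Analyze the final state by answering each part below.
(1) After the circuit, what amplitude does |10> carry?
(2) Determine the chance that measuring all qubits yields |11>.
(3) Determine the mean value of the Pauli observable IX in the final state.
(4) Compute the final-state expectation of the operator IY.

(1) The final state's coefficient on |10> equals exp(3*I*pi/4)/4 + 3*I/4.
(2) A full measurement returns |11> with probability 3/8 - 3*sqrt(2)/16.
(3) The expectation value of IX is sqrt(3)*(-2 + sqrt(2))/8.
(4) In the final state, IY has expectation sqrt(6)/4.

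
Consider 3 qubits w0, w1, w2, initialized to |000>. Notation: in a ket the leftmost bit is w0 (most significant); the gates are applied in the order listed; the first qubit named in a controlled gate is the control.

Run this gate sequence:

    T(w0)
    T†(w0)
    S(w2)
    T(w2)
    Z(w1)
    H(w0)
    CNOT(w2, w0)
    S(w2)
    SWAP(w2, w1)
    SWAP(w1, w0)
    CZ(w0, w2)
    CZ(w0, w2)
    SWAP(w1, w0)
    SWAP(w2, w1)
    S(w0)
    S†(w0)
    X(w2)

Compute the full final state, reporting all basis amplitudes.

The final amplitudes are sqrt(2)/2 on |001>, sqrt(2)/2 on |101>, and 0 on every other basis state. Key observation: steps 9-14 multiply out to the identity, so the circuit reduces to the remaining gates.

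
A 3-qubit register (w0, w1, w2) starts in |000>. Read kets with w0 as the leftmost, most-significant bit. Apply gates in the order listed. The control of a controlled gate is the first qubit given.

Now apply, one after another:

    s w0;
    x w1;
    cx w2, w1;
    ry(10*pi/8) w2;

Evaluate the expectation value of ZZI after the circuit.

The expectation value of ZZI is -1.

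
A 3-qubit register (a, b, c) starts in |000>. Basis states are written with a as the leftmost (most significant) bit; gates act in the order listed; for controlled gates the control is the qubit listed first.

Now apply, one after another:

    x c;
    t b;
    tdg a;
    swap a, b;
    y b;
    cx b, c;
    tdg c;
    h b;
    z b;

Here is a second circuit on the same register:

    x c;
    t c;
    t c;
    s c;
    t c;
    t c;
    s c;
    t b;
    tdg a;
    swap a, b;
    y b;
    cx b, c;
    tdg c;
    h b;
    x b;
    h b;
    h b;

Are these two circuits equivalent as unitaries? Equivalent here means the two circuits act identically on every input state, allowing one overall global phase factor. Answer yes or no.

No: there is an input state on which the two circuits produce genuinely different outputs (not merely differing by a phase).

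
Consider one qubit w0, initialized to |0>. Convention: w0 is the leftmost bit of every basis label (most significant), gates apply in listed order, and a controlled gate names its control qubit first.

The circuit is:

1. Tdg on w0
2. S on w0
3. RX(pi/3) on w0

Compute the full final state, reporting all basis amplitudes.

After the circuit, the state carries amplitude sqrt(3)/2 on |0>, -I/2 on |1>.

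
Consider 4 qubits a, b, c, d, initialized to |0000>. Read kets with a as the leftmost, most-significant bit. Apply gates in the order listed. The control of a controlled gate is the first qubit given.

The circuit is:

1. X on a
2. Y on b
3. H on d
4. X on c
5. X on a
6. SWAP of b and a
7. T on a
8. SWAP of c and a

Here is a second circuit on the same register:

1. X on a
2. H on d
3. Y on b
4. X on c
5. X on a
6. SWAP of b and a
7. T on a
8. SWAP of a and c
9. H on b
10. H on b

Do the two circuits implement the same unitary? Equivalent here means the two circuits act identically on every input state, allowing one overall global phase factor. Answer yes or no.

Yes: on every input state the two circuits agree up to one overall phase factor.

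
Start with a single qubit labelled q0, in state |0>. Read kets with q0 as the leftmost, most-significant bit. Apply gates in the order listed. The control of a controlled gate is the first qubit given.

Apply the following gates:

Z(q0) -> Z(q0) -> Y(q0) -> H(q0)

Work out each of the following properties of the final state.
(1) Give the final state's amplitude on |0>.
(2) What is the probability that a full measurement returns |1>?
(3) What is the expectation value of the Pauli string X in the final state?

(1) The final state's coefficient on |0> equals sqrt(2)*I/2.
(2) A full measurement returns |1> with probability 1/2.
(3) In the final state, X has expectation -1.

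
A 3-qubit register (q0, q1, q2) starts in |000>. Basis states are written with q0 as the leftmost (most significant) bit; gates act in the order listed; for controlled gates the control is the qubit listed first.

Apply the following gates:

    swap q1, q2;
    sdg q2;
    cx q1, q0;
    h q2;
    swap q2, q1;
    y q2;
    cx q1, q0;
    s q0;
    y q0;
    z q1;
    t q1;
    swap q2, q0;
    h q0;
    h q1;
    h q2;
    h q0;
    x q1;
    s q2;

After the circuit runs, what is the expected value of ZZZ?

The expectation value of ZZZ is -sqrt(2)/2.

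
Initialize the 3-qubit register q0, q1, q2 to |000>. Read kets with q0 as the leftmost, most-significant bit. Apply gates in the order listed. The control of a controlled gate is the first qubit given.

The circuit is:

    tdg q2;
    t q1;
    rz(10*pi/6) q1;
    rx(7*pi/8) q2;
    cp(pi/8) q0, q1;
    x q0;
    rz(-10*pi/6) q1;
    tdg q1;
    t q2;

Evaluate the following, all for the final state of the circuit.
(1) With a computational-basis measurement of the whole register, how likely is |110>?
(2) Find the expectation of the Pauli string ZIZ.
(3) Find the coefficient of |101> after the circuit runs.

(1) Outcome |110> occurs with probability 0.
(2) The expectation value of ZIZ is sqrt(sqrt(2) + 2)/2.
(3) The amplitude on |101> is -exp(3*I*pi/4)*cos(pi/16).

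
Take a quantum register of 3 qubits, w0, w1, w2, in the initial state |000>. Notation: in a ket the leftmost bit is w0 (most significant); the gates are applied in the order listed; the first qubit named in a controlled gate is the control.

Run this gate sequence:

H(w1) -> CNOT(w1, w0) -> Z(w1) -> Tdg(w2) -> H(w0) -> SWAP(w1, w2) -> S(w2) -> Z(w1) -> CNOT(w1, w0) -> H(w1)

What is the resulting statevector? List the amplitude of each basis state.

The final amplitudes are sqrt(2)/4 on |000>, -sqrt(2)*I/4 on |001>, sqrt(2)/4 on |010>, -sqrt(2)*I/4 on |011>, sqrt(2)/4 on |100>, sqrt(2)*I/4 on |101>, sqrt(2)/4 on |110>, sqrt(2)*I/4 on |111>.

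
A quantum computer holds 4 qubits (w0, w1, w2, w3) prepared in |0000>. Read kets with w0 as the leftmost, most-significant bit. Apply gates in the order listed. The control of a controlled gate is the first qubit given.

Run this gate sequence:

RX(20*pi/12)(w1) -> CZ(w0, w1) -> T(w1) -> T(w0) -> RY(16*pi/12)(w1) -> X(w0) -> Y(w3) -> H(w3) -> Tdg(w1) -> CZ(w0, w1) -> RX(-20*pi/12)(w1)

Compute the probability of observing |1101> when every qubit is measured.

Outcome |1101> occurs with probability 3*sqrt(2)/32 + 21/64.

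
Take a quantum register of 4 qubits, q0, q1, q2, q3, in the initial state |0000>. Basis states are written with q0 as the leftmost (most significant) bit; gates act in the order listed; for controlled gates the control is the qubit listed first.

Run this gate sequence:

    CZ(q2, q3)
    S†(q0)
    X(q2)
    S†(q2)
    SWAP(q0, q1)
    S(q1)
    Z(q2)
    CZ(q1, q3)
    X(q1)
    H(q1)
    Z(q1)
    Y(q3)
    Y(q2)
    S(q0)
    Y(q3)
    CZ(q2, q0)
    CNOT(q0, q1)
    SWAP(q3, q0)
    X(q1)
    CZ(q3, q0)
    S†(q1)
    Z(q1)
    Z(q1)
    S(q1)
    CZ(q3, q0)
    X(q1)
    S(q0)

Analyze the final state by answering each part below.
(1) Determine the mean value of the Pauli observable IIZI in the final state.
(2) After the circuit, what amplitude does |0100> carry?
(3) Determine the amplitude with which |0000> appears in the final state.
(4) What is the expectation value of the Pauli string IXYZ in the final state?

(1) The observable IIZI averages to 1. Key observation: the block from step 19 through step 26 cancels to the identity and can be dropped.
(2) The final state's coefficient on |0100> equals sqrt(2)/2.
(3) The final state's coefficient on |0000> equals sqrt(2)/2.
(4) The expectation value of IXYZ is 0.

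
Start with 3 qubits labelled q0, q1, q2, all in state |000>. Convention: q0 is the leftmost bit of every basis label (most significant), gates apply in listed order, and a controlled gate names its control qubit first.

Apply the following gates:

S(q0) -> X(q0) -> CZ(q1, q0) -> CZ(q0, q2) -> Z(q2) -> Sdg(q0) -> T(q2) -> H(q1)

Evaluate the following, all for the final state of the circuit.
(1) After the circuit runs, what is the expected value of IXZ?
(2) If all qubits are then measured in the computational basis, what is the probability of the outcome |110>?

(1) In the final state, IXZ has expectation 1.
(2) The probability of measuring |110> is 1/2.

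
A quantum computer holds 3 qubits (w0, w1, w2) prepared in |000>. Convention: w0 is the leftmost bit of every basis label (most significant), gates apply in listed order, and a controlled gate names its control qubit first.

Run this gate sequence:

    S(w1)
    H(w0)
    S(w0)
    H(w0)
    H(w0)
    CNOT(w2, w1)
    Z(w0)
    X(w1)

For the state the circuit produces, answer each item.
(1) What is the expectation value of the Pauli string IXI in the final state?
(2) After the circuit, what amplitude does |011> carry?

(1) In the final state, IXI has expectation 0.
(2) The final state's coefficient on |011> equals 0.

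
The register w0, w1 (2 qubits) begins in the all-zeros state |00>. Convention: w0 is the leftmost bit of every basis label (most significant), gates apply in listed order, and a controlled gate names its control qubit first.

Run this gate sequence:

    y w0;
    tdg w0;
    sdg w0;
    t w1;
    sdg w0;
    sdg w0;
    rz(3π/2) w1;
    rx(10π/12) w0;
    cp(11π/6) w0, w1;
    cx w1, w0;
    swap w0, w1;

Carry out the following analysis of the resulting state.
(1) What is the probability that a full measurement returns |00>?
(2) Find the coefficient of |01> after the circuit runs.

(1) Outcome |00> occurs with probability sqrt(3)/4 + 1/2.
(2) The amplitude on |01> is -sqrt(2)/4 + sqrt(6)/4.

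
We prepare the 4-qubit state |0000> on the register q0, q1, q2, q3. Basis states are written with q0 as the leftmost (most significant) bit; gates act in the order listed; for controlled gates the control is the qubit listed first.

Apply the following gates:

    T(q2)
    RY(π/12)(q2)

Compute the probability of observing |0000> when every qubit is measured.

A full measurement returns |0000> with probability sqrt(2)/8 + sqrt(6)/8 + 1/2.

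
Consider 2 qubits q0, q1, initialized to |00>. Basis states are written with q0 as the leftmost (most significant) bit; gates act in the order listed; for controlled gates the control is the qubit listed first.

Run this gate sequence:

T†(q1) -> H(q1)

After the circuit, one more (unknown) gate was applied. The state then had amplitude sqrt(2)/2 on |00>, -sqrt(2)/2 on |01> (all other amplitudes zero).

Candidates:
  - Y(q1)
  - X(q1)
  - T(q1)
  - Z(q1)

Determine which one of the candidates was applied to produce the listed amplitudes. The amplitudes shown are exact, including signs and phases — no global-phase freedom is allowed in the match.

It was Z(q1) that produced the state shown.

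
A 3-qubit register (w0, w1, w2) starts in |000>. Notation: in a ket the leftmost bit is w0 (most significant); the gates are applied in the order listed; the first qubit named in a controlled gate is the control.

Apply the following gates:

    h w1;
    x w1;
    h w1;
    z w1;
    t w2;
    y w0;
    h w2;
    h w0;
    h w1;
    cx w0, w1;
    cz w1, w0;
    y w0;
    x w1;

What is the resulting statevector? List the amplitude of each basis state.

After the circuit, the state carries amplitude sqrt(2)/4 on |000>, sqrt(2)/4 on |001>, -sqrt(2)/4 on |010>, -sqrt(2)/4 on |011>, -sqrt(2)/4 on |100>, -sqrt(2)/4 on |101>, -sqrt(2)/4 on |110>, -sqrt(2)/4 on |111>.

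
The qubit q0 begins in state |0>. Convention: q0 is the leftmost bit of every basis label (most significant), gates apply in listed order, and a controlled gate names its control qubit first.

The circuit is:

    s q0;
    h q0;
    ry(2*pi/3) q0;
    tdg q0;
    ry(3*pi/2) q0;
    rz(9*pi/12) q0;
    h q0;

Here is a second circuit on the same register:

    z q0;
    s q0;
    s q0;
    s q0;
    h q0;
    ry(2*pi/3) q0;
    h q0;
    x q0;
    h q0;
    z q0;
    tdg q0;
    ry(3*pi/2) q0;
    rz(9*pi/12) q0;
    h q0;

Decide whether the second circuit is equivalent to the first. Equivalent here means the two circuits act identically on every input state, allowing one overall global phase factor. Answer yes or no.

Yes — the two circuits implement the same unitary up to a global phase.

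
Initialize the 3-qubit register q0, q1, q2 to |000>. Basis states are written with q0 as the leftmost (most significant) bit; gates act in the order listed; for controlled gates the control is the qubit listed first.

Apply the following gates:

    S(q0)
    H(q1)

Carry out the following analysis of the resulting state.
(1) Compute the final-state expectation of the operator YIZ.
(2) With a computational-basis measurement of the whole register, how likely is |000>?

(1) The observable YIZ averages to 0.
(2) A full measurement returns |000> with probability 1/2.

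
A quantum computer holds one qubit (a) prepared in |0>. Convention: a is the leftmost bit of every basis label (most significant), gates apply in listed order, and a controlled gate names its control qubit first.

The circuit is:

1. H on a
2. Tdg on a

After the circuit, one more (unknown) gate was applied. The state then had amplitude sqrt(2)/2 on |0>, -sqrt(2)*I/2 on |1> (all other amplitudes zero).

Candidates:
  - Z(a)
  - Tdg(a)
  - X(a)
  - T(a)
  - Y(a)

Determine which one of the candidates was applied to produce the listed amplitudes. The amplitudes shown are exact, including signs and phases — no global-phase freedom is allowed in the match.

The applied gate was Tdg(a).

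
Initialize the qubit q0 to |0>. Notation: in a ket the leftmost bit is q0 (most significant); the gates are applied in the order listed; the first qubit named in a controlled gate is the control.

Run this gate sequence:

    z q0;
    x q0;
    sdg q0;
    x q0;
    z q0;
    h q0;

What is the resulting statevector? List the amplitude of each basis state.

After the circuit, the state carries amplitude -sqrt(2)*I/2 on |0>, -sqrt(2)*I/2 on |1>.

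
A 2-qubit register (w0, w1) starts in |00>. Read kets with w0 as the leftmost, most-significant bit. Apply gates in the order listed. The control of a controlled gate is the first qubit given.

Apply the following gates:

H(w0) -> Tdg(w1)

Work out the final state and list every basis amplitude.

The final amplitudes are sqrt(2)/2 on |00>, 0 on |01>, sqrt(2)/2 on |10>, 0 on |11>.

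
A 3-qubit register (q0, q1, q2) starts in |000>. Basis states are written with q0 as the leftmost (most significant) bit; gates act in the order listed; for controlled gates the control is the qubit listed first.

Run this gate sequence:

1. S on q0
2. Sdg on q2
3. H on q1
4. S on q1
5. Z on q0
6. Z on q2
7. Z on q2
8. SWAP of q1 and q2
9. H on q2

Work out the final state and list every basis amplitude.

The final amplitudes are 1/2 + I/2 on |000>, 1/2 - I/2 on |001>, and 0 on every other basis state.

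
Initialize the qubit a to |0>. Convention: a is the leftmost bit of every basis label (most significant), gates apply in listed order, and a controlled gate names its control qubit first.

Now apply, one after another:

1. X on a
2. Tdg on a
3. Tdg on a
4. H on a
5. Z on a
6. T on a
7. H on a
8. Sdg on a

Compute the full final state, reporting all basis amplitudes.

The final amplitudes are -I/2 - exp(3*I*pi/4)/2 on |0>, -1/2 + exp(I*pi/4)/2 on |1>.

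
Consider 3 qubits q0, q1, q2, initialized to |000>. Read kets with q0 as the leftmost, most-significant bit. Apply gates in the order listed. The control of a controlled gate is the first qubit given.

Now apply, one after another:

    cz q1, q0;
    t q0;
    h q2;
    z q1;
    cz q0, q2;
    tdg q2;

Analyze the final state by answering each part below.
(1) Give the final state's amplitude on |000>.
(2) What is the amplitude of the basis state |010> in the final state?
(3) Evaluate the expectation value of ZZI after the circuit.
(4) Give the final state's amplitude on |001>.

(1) The amplitude on |000> is sqrt(2)/2.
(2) The amplitude on |010> is 0.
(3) In the final state, ZZI has expectation 1.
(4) The amplitude on |001> is -sqrt(2)*exp(3*I*pi/4)/2.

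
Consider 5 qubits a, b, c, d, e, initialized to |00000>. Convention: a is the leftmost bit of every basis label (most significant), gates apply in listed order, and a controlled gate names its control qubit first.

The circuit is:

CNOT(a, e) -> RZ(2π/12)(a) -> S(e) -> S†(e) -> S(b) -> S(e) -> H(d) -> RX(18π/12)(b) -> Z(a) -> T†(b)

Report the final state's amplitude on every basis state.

The final amplitudes are exp(11*I*pi/12)/2 on |00000>, exp(11*I*pi/12)/2 on |00010>, -exp(I*pi/6)/2 on |01000>, -exp(I*pi/6)/2 on |01010>, and 0 on every other basis state.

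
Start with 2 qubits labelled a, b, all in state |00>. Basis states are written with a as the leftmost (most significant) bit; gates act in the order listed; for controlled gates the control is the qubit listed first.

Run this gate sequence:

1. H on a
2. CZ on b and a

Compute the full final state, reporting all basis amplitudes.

The resulting statevector has amplitude sqrt(2)/2 on |00>, 0 on |01>, sqrt(2)/2 on |10>, 0 on |11>.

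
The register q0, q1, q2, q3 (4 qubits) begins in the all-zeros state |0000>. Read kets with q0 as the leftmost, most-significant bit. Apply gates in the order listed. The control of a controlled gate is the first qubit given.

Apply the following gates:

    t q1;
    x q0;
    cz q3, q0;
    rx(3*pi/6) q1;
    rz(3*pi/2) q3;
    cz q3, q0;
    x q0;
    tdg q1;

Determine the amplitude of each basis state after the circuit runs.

After the circuit, the state carries amplitude -sqrt(2)*exp(I*pi/4)/2 on |0000>, sqrt(2)*I/2 on |0100>, and 0 on every other basis state.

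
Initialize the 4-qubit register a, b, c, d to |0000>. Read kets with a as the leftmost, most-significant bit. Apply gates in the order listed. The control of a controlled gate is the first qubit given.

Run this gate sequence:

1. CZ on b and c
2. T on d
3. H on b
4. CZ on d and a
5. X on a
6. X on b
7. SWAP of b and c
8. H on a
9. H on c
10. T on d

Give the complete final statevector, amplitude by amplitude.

After the circuit, the state carries amplitude sqrt(2)/2 on |0000>, -sqrt(2)/2 on |1000>, and 0 on every other basis state.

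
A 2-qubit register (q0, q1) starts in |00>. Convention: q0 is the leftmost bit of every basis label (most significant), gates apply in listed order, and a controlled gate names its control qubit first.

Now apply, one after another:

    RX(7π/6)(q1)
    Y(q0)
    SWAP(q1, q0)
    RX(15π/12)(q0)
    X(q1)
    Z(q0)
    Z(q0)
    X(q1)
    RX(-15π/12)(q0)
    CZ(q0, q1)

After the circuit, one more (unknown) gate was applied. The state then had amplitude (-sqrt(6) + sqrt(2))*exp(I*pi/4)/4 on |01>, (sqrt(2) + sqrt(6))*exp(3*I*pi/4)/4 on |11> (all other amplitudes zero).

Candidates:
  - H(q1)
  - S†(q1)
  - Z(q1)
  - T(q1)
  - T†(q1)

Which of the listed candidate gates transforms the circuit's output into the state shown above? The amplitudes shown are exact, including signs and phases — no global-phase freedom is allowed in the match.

It was T†(q1) that produced the state shown.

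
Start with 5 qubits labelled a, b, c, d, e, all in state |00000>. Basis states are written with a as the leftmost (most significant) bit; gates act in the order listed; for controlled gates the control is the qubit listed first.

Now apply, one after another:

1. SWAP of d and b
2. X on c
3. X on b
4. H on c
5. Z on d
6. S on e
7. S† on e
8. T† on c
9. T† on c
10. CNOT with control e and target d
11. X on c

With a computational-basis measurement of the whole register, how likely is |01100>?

Outcome |01100> occurs with probability 1/2.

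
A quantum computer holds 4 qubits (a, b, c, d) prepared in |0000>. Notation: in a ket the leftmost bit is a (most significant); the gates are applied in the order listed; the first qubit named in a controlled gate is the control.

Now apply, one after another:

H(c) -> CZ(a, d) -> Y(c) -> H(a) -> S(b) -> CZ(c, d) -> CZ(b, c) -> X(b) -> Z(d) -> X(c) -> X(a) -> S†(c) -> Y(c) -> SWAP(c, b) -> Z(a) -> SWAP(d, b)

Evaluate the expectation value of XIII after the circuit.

In the final state, XIII has expectation -1.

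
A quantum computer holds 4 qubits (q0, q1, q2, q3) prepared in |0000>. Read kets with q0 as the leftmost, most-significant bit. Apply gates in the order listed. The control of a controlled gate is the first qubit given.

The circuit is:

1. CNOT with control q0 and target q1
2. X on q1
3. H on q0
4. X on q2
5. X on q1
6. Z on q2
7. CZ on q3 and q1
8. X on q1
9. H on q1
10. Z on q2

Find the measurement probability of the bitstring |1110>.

The probability of measuring |1110> is 1/4.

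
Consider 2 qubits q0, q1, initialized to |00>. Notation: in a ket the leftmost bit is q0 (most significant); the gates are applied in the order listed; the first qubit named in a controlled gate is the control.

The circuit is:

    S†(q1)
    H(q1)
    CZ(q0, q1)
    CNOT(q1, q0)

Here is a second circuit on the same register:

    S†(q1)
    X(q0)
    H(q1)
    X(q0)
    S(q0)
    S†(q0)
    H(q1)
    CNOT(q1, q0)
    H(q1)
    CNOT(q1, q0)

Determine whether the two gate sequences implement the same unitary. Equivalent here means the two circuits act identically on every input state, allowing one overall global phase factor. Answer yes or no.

No, they are not equivalent — no single phase factor reconciles the two unitaries.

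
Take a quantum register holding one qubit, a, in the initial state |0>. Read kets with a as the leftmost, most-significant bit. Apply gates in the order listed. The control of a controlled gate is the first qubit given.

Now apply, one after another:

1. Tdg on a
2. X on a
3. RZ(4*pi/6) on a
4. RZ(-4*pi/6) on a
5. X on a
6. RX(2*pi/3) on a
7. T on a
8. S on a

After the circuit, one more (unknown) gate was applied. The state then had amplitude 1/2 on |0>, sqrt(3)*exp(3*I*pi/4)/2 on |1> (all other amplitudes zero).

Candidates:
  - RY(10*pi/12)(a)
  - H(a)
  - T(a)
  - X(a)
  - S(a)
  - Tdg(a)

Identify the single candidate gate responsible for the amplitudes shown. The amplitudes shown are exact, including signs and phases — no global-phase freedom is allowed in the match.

The unique candidate consistent with the amplitudes is S(a). Key observation: steps 2-5 multiply out to the identity, so the circuit reduces to the remaining gates.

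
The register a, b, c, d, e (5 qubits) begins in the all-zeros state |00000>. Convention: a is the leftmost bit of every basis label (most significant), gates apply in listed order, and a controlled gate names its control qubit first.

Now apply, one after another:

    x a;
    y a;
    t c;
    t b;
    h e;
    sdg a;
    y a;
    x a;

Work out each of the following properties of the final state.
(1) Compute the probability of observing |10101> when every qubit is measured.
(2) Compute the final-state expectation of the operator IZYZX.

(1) The probability of measuring |10101> is 0.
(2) The expectation value of IZYZX is 0.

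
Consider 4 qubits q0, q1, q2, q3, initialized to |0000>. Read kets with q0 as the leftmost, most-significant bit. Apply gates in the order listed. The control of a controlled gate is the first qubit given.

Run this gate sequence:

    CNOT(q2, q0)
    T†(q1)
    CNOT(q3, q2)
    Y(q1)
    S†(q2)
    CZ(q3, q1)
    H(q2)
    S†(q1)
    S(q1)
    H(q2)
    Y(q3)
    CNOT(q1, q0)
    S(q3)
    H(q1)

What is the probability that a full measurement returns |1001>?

Outcome |1001> occurs with probability 1/2. Key observation: steps 7-10 multiply out to the identity, so the circuit reduces to the remaining gates.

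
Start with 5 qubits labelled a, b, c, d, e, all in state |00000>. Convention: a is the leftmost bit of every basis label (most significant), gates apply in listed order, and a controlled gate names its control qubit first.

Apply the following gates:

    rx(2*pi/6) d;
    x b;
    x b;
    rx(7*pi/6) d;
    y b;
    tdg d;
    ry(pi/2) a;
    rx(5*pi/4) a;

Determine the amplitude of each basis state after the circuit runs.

The resulting statevector has amplitude -sqrt(sqrt(2) + 2)/4 + I*sqrt(2 - sqrt(2))/4 on |01000>, (-sqrt(sqrt(2) + 2) + I*sqrt(2 - sqrt(2)))*exp(I*pi/4)/4 on |01010>, -sqrt(sqrt(2) + 2)/4 + I*sqrt(2 - sqrt(2))/4 on |11000>, (-sqrt(sqrt(2) + 2) + I*sqrt(2 - sqrt(2)))*exp(I*pi/4)/4 on |11010>, and 0 on every other basis state. Key observation: the block from step 2 through step 3 cancels to the identity and can be dropped.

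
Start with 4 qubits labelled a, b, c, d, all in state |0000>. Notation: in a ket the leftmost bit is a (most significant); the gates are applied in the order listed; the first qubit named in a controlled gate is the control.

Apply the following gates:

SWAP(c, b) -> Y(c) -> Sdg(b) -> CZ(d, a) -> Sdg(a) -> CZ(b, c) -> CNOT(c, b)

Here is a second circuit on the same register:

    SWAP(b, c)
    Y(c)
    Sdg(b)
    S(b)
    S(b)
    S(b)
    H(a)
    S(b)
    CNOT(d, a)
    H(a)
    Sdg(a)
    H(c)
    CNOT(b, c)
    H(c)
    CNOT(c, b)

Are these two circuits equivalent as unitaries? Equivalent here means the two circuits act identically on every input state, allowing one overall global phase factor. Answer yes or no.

Yes — the two circuits implement the same unitary up to a global phase.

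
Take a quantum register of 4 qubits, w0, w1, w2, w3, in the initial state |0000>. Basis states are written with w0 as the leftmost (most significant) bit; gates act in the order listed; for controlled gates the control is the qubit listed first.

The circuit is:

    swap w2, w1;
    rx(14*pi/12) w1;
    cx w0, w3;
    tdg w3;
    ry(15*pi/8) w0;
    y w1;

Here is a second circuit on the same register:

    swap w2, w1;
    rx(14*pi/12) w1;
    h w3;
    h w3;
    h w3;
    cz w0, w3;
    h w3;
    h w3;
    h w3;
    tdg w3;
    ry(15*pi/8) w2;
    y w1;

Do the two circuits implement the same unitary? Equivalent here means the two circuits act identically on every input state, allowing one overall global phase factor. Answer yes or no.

No: there is an input state on which the two circuits produce genuinely different outputs (not merely differing by a phase).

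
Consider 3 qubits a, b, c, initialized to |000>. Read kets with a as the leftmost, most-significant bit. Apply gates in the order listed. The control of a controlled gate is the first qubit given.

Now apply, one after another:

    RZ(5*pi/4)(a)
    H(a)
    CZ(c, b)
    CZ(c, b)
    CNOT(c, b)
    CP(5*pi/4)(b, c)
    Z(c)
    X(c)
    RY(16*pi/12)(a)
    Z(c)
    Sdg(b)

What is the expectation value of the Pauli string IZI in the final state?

In the final state, IZI has expectation 1.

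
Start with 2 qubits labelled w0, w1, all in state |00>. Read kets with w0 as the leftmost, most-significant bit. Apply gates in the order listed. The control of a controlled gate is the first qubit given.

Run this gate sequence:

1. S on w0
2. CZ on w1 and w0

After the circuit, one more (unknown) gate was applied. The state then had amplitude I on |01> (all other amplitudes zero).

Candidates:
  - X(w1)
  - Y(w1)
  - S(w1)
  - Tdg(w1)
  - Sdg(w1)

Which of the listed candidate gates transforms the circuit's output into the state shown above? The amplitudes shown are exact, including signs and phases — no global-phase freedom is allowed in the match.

The applied gate was Y(w1).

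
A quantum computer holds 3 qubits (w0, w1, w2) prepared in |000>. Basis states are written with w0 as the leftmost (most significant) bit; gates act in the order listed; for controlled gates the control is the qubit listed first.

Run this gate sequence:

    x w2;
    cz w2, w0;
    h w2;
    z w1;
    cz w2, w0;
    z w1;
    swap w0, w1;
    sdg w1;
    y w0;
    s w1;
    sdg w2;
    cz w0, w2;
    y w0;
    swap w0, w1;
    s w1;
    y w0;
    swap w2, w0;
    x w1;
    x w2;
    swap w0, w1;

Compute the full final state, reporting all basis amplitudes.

After the circuit, the state carries amplitude sqrt(2)*I/2 on |100>, sqrt(2)/2 on |110>, and 0 on every other basis state.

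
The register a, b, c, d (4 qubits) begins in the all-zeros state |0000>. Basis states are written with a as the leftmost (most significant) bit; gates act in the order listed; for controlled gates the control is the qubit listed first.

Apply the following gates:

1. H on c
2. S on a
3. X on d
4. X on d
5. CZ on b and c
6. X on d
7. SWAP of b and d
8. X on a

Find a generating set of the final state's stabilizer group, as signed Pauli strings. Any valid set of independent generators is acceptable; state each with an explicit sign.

The final state is stabilized by the group generated by +IIXI, -ZIII, -IZII, +IIIZ; other independent generating sets are equally valid.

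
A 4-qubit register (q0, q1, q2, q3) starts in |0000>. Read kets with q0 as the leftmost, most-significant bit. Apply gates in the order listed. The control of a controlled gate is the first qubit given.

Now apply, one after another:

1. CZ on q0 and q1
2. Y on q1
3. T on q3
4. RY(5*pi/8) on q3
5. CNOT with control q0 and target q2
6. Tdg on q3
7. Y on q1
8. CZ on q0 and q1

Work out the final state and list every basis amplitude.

The final amplitudes are cos(5*pi/16) on |0000>, -exp(3*I*pi/4)*sin(5*pi/16) on |0001>, and 0 on every other basis state.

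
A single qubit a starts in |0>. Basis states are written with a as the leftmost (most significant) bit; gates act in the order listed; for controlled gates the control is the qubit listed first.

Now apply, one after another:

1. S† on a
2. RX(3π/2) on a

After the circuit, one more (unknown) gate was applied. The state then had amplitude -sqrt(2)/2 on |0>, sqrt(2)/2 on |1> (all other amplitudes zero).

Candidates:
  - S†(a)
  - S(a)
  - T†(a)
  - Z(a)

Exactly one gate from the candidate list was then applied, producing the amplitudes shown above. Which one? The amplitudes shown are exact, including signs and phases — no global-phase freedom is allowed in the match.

It was S(a) that produced the state shown.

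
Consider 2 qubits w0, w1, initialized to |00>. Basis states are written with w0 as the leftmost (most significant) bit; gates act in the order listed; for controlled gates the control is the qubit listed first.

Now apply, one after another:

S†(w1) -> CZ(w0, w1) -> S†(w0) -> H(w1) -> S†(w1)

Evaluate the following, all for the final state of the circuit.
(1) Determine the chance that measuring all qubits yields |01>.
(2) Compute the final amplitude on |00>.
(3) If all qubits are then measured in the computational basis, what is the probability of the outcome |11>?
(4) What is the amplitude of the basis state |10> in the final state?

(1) The probability of measuring |01> is 1/2.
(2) The amplitude on |00> is sqrt(2)/2.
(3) A full measurement returns |11> with probability 0.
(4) The final state's coefficient on |10> equals 0.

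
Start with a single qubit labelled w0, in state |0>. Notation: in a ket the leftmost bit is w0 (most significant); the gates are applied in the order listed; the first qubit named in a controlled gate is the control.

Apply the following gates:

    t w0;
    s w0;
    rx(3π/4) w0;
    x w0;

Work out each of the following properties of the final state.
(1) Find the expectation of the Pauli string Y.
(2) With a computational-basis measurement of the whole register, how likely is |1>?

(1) The observable Y averages to sqrt(2)/2.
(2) A full measurement returns |1> with probability 1/2 - sqrt(2)/4.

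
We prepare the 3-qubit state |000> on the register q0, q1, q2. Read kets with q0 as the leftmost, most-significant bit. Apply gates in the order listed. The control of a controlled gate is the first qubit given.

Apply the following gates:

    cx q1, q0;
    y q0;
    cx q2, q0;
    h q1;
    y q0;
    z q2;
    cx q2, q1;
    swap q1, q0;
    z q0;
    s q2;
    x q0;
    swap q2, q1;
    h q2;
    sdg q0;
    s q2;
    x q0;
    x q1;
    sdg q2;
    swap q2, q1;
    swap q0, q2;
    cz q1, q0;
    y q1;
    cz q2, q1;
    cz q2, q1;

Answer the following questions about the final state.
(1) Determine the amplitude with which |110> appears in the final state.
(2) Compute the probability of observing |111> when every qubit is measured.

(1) The final state's coefficient on |110> equals 1/2.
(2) Outcome |111> occurs with probability 1/4.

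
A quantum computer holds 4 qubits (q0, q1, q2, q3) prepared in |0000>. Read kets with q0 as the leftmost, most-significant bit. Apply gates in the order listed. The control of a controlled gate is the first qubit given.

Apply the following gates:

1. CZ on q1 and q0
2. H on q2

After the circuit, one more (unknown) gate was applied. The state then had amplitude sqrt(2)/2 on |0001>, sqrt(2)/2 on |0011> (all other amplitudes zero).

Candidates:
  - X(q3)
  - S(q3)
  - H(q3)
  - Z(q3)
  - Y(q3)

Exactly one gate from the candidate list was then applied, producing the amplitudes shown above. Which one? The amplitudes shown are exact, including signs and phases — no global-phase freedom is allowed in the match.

The unique candidate consistent with the amplitudes is X(q3).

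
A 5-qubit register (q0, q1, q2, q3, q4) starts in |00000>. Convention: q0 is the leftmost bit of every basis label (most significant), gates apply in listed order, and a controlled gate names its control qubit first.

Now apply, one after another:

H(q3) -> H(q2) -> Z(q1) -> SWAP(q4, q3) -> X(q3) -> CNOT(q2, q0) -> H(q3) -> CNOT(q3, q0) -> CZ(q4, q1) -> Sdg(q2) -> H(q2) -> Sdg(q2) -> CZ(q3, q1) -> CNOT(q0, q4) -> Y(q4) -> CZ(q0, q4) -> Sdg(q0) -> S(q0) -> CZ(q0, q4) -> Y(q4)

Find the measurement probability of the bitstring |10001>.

Outcome |10001> occurs with probability 1/16. Key observation: steps 15-20 multiply out to the identity, so the circuit reduces to the remaining gates.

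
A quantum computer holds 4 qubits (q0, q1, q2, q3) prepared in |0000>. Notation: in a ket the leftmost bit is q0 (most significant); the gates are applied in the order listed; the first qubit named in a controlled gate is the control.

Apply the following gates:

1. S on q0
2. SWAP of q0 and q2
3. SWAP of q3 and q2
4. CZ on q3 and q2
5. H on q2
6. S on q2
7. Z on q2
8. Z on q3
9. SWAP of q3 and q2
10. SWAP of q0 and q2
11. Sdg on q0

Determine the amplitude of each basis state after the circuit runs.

The final amplitudes are sqrt(2)/2 on |0000>, -sqrt(2)*I/2 on |0001>, and 0 on every other basis state.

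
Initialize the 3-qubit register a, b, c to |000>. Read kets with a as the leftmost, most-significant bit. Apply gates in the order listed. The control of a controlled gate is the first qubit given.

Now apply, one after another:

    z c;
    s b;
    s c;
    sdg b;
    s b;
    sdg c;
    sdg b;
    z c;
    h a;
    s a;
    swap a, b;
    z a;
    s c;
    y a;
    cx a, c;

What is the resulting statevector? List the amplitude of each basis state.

After the circuit, the state carries amplitude sqrt(2)*I/2 on |101>, -sqrt(2)/2 on |111>, and 0 on every other basis state. Key observation: steps 1-8 multiply out to the identity, so the circuit reduces to the remaining gates.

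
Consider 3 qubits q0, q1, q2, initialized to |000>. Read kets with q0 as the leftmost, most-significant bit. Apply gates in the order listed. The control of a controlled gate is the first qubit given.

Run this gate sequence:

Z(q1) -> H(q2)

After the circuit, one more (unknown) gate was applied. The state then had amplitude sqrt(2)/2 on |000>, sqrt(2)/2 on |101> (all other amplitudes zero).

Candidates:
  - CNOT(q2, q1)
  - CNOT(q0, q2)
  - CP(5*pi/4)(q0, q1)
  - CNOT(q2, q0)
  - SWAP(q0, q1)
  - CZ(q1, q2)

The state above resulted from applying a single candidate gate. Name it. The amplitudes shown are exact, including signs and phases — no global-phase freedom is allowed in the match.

It was CNOT(q2, q0) that produced the state shown.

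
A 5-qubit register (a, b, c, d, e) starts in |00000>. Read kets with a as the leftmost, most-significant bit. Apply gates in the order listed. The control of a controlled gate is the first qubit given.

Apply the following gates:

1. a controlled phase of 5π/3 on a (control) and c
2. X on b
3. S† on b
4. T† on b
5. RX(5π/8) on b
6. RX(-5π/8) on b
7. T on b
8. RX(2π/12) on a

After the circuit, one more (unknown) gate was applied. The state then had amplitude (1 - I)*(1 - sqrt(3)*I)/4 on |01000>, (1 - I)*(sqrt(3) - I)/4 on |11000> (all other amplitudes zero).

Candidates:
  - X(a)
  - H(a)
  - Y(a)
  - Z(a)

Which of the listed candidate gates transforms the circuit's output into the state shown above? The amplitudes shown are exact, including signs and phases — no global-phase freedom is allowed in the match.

The applied gate was H(a). Key observation: steps 4-7 multiply out to the identity, so the circuit reduces to the remaining gates.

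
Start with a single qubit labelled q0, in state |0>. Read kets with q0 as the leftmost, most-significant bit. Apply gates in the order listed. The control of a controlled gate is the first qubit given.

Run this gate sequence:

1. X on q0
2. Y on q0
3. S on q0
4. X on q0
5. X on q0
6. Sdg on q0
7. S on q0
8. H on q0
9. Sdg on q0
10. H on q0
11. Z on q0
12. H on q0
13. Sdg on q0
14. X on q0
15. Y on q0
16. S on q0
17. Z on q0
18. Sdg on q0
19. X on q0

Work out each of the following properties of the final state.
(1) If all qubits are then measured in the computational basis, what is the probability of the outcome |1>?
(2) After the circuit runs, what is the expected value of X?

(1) The probability of measuring |1> is 1/2. Key observation: gates 3-6 undo each other exactly, leaving only the rest of the circuit to track.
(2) The observable X averages to 1.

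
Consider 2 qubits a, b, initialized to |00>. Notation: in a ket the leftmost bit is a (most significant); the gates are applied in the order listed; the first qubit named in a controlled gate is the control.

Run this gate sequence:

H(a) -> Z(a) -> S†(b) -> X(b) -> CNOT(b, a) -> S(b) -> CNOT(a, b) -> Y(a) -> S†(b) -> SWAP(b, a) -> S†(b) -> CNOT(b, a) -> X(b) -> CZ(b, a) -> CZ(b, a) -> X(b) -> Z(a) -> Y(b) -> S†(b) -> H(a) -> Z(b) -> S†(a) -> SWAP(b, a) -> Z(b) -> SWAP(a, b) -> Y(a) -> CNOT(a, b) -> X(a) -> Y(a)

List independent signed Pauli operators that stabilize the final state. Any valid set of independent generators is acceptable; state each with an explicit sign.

One valid set of independent stabilizer generators is +XZ, +ZY (any independent generating set of the same group is equally correct). Key observation: gates 13-16 undo each other exactly, leaving only the rest of the circuit to track.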